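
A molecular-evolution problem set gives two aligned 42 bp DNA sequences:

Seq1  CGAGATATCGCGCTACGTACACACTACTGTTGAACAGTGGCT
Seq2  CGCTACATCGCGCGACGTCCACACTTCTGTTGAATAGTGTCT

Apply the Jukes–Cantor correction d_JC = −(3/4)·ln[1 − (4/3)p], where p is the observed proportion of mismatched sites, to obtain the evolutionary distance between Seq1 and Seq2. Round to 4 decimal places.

0.2197

The sequences differ at positions 3 (A/C), 4 (G/T), 6 (T/C), 14 (T/G), 19 (A/C), 26 (A/T), 35 (C/T), 40 (G/T).
p = 8/42 = 0.190476.
d = −0.75 · ln(1 − (4/3)·0.190476) = −0.75 · ln(0.746032) = −0.75 · (-0.292987) = 0.2197.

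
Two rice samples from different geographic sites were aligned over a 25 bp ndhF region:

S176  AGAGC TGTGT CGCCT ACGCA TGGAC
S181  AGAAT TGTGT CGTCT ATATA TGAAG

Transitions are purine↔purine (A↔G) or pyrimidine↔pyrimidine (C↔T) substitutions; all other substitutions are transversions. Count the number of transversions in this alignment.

1

Mismatches occur at site 4 (G↔A, transition), site 5 (C↔T, transition), site 13 (C↔T, transition), site 17 (C↔T, transition), site 18 (G↔A, transition), site 19 (C↔T, transition), site 23 (G↔A, transition), site 25 (C↔G, transversion).
Of the 8 differences, 7 transitions and 1 transversion, so the answer is 1.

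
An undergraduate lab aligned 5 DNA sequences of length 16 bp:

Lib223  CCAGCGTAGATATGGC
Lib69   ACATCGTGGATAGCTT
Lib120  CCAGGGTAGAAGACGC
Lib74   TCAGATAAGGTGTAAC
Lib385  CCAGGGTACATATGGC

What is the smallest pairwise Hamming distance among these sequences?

Pairwise Hamming distances:
  Lib223 vs Lib69: 7
  Lib223 vs Lib120: 5
  Lib223 vs Lib74: 8
  Lib223 vs Lib385: 2
  Lib69 vs Lib120: 9
  Lib69 vs Lib74: 12
  Lib69 vs Lib385: 9
  Lib120 vs Lib74: 9
  Lib120 vs Lib385: 5
  Lib74 vs Lib385: 9
The smallest is 2, between Lib223 and Lib385.

2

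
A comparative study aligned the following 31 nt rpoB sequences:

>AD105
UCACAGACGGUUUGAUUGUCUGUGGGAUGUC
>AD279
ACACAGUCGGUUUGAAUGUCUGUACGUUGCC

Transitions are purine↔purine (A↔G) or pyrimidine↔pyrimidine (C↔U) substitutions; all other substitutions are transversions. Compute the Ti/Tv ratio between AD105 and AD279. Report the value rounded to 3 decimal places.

Mismatches occur at site 1 (U→A, transversion), site 7 (A→U, transversion), site 16 (U→A, transversion), site 24 (G→A, transition), site 25 (G→C, transversion), site 27 (A→U, transversion), site 30 (U→C, transition).
Of the 7 differences, 2 transitions and 5 transversions, so Ti/Tv = 2/5 = 0.400.

0.400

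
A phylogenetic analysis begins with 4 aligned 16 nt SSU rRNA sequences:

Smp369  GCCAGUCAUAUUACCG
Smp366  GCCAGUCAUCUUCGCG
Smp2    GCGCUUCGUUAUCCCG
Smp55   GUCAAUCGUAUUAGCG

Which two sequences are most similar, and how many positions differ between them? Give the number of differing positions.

3

Pairwise Hamming distances:
  Smp369 vs Smp366: 3
  Smp369 vs Smp2: 7
  Smp369 vs Smp55: 4
  Smp366 vs Smp2: 7
  Smp366 vs Smp55: 5
  Smp2 vs Smp55: 8
The smallest is 3, between Smp369 and Smp366.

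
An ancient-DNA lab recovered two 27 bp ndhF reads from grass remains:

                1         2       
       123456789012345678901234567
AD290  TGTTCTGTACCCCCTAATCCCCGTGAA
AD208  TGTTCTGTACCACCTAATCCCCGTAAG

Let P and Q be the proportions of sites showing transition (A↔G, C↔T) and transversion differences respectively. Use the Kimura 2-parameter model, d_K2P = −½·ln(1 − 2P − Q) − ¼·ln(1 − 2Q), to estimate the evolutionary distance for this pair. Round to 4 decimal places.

Mismatches occur at site 12 (C↔A, transversion), site 25 (G↔A, transition), site 27 (A↔G, transition).
Of the 3 differences, 2 transitions and 1 transversion over 27 sites: P = 2/27 = 0.074074, Q = 1/27 = 0.037037.
d = −0.5·ln(0.814815) − 0.25·ln(0.925926) = −0.5·(-0.204794) − 0.25·(-0.076961) = 0.1216.

0.1216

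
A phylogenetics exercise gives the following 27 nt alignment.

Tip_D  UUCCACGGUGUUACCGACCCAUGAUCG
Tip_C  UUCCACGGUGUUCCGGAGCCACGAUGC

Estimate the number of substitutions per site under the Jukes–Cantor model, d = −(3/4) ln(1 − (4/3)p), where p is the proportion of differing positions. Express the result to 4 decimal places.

0.2635

The sequences differ at positions 13 (A/C), 15 (C/G), 18 (C/G), 22 (U/C), 26 (C/G), 27 (G/C).
p = 6/27 = 0.222222.
d = −0.75 · ln(1 − (4/3)·0.222222) = −0.75 · ln(0.703704) = −0.75 · (-0.351397) = 0.2635.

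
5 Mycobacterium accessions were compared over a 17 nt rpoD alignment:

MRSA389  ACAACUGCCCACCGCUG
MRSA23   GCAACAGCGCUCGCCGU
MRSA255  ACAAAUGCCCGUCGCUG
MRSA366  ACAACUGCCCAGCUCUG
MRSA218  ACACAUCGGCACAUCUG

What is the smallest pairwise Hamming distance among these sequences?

Pairwise Hamming distances:
  MRSA389 vs MRSA23: 8
  MRSA389 vs MRSA255: 3
  MRSA389 vs MRSA366: 2
  MRSA389 vs MRSA218: 7
  MRSA23 vs MRSA255: 10
  MRSA23 vs MRSA366: 9
  MRSA23 vs MRSA218: 11
  MRSA255 vs MRSA366: 4
  MRSA255 vs MRSA218: 8
  MRSA366 vs MRSA218: 7
The smallest is 2, between MRSA389 and MRSA366.

2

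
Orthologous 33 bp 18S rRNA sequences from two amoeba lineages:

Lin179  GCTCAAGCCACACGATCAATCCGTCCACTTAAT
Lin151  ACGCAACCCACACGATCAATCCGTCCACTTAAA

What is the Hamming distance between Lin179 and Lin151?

Mismatches occur at site 1 (G↔A), site 3 (T↔G), site 7 (G↔C), site 33 (T↔A).
That gives 4 mismatches out of 33 aligned sites, so the Hamming distance is 4.

4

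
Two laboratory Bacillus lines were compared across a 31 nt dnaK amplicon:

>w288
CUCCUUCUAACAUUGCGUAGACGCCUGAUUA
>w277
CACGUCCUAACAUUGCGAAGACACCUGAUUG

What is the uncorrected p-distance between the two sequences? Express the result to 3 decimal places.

The sequences differ at positions 2 (U/A), 4 (C/G), 6 (U/C), 18 (U/A), 23 (G/A), 31 (A/G).
There are 6 differences over 31 sites, so p = 6/31 = 0.194.

0.194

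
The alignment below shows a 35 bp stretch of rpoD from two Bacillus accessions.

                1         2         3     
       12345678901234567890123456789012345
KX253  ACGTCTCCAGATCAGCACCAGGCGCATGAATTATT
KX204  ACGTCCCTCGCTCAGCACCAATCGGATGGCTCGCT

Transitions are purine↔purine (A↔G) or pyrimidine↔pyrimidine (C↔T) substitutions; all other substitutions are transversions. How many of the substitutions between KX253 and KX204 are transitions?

7

The sequences differ at positions 6 (T/C, transition), 8 (C/T, transition), 9 (A/C, transversion), 11 (A/C, transversion), 21 (G/A, transition), 22 (G/T, transversion), 25 (C/G, transversion), 29 (A/G, transition), 30 (A/C, transversion), 32 (T/C, transition), 33 (A/G, transition), 34 (T/C, transition).
Of the 12 differences, 7 transitions and 5 transversions, so the answer is 7.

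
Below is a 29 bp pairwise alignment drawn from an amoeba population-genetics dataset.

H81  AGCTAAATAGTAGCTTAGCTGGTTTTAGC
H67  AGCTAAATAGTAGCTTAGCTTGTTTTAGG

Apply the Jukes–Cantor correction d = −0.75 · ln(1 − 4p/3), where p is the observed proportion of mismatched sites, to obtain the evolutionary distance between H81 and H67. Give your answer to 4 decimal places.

0.0723

The sequences differ at positions 21 (G/T), 29 (C/G).
p = 2/29 = 0.068966.
d = −0.75 · ln(1 − (4/3)·0.068966) = −0.75 · ln(0.908045) = −0.75 · (-0.096461) = 0.0723.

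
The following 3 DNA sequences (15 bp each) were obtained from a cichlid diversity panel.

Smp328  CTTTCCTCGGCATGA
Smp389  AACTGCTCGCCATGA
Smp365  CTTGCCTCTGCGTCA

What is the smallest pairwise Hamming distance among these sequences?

Pairwise Hamming distances:
  Smp328 vs Smp389: 5
  Smp328 vs Smp365: 4
  Smp389 vs Smp365: 9
The smallest is 4, between Smp328 and Smp365.

4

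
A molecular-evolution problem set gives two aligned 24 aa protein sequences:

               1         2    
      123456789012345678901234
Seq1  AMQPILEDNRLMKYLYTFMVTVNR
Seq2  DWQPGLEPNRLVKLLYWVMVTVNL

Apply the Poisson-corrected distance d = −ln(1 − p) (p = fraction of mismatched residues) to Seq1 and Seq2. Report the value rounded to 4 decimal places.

The sequences differ at positions 1 (A/D), 2 (M/W), 5 (I/G), 8 (D/P), 12 (M/V), 14 (Y/L), 17 (T/W), 18 (F/V), 24 (R/L).
p = 9/24 = 0.375000.
d = −ln(1 − 0.375000) = −ln(0.625000) = 0.4700.

0.4700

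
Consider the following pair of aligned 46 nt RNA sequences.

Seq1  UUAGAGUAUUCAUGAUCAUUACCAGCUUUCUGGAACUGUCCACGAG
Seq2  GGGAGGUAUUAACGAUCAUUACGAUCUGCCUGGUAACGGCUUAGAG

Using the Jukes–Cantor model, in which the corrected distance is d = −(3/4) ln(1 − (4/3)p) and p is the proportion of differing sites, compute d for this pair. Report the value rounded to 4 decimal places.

The sequences differ at positions 1 (U/G), 2 (U/G), 3 (A/G), 4 (G/A), 5 (A/G), 11 (C/A), 13 (U/C), 23 (C/G), 25 (G/U), 28 (U/G), 29 (U/C), 34 (A/U), 36 (C/A), 37 (U/C), 39 (U/G), 41 (C/U), 42 (A/U), 43 (C/A).
p = 18/46 = 0.391304.
d = −0.75 · ln(1 − (4/3)·0.391304) = −0.75 · ln(0.478261) = −0.75 · (-0.737599) = 0.5532.

0.5532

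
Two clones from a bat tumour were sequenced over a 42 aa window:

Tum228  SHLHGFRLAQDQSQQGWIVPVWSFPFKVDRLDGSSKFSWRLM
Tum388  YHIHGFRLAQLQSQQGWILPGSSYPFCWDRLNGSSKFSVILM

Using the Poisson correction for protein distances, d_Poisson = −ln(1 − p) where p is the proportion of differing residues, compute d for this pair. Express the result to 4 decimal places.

Differing sites — 1:S/Y; 3:L/I; 11:D/L; 19:V/L; 21:V/G; 22:W/S; 24:F/Y; 27:K/C; 28:V/W; 32:D/N; 39:W/V; 40:R/I.
p = 12/42 = 0.285714.
d = −ln(1 − 0.285714) = −ln(0.714286) = 0.3365.

0.3365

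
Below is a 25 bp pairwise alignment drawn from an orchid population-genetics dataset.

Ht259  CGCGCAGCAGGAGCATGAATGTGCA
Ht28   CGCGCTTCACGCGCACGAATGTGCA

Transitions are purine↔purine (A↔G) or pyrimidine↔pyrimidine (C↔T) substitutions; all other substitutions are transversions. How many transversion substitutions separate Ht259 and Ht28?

4

Differing sites — 6:A/T (Tv); 7:G/T (Tv); 10:G/C (Tv); 12:A/C (Tv); 16:T/C (Ti).
Of the 5 differences, 1 transition and 4 transversions, so the answer is 4.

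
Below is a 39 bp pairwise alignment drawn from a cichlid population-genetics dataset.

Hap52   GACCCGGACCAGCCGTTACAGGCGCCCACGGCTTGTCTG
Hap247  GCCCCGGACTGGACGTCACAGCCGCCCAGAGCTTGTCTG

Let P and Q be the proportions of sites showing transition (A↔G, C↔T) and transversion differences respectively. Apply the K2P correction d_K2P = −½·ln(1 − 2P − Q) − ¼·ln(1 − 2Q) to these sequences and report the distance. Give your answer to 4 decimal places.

The sequences differ at positions 2 (A/C, transversion), 10 (C/T, transition), 11 (A/G, transition), 13 (C/A, transversion), 17 (T/C, transition), 22 (G/C, transversion), 29 (C/G, transversion), 30 (G/A, transition).
Of the 8 differences, 4 transitions and 4 transversions over 39 sites: P = 4/39 = 0.102564, Q = 4/39 = 0.102564.
d = −0.5·ln(0.692308) − 0.25·ln(0.794872) = −0.5·(-0.367724) − 0.25·(-0.229574) = 0.2413.

0.2413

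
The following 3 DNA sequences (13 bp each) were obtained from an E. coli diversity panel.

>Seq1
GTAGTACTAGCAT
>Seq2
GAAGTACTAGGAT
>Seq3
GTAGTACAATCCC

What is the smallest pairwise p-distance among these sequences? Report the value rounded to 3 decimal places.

0.154

Pairwise Hamming distances:
  Seq1 vs Seq2: 2
  Seq1 vs Seq3: 4
  Seq2 vs Seq3: 6
The smallest is 2 mismatches, between Seq1 and Seq2; p = 2/13 = 0.154.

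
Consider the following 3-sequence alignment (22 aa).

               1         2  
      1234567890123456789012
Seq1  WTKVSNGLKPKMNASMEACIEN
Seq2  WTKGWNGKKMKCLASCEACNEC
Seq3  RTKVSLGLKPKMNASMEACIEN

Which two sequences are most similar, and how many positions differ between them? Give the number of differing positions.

2

Pairwise Hamming distances:
  Seq1 vs Seq2: 9
  Seq1 vs Seq3: 2
  Seq2 vs Seq3: 11
The smallest is 2, between Seq1 and Seq3.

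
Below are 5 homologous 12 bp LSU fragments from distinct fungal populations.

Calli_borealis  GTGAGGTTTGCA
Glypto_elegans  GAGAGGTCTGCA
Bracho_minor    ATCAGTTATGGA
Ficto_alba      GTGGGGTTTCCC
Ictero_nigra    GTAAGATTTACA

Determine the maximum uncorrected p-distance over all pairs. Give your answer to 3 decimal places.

Pairwise Hamming distances:
  Calli_borealis vs Glypto_elegans: 2
  Calli_borealis vs Bracho_minor: 5
  Calli_borealis vs Ficto_alba: 3
  Calli_borealis vs Ictero_nigra: 3
  Glypto_elegans vs Bracho_minor: 6
  Glypto_elegans vs Ficto_alba: 5
  Glypto_elegans vs Ictero_nigra: 5
  Bracho_minor vs Ficto_alba: 8
  Bracho_minor vs Ictero_nigra: 6
  Ficto_alba vs Ictero_nigra: 5
The largest is 8 mismatches, between Bracho_minor and Ficto_alba; p = 8/12 = 0.667.

0.667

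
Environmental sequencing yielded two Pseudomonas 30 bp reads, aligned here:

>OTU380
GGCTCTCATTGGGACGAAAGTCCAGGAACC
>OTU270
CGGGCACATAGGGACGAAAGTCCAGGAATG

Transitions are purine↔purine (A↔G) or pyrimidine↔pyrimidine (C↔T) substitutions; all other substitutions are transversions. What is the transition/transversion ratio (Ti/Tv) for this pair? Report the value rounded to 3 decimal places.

Mismatches occur at site 1 (G→C, transversion), site 3 (C→G, transversion), site 4 (T→G, transversion), site 6 (T→A, transversion), site 10 (T→A, transversion), site 29 (C→T, transition), site 30 (C→G, transversion).
Of the 7 differences, 1 transition and 6 transversions, so Ti/Tv = 1/6 = 0.167.

0.167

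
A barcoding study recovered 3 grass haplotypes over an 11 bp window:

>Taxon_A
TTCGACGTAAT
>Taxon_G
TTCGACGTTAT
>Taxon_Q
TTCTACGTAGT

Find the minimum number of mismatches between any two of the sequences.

1

Pairwise Hamming distances:
  Taxon_A vs Taxon_G: 1
  Taxon_A vs Taxon_Q: 2
  Taxon_G vs Taxon_Q: 3
The smallest is 1, between Taxon_A and Taxon_G.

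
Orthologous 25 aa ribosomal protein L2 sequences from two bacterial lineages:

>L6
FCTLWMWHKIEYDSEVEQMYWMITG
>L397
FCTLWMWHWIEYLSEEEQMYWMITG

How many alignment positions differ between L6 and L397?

3

Mismatches occur at site 9 (K↔W), site 13 (D↔L), site 16 (V↔E).
That gives 3 mismatches out of 25 aligned sites, so the Hamming distance is 3.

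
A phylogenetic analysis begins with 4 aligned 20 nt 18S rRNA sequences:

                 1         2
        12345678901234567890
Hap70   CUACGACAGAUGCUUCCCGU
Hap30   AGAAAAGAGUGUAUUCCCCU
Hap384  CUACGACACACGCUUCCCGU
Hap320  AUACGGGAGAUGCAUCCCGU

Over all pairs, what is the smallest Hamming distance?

2

Pairwise Hamming distances:
  Hap70 vs Hap30: 10
  Hap70 vs Hap384: 2
  Hap70 vs Hap320: 4
  Hap30 vs Hap384: 11
  Hap30 vs Hap320: 10
  Hap384 vs Hap320: 6
The smallest is 2, between Hap70 and Hap384.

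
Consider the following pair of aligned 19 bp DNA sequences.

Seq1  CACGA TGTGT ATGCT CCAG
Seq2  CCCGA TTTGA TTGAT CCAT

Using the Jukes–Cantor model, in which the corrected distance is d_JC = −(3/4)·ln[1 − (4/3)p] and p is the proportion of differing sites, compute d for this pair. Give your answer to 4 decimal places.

Mismatches occur at site 2 (A↔C), site 7 (G↔T), site 10 (T↔A), site 11 (A↔T), site 14 (C↔A), site 19 (G↔T).
p = 6/19 = 0.315789.
d = −0.75 · ln(1 − (4/3)·0.315789) = −0.75 · ln(0.578948) = −0.75 · (-0.546543) = 0.4099.

0.4099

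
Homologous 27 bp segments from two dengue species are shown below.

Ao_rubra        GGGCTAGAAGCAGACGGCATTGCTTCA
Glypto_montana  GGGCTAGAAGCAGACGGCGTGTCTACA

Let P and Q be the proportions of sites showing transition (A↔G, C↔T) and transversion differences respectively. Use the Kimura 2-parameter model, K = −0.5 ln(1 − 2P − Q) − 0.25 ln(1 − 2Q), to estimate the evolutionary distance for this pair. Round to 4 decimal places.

0.1652

Mismatches occur at site 19 (A↔G, transition), site 21 (T↔G, transversion), site 22 (G↔T, transversion), site 25 (T↔A, transversion).
Of the 4 differences, 1 transition and 3 transversions over 27 sites: P = 1/27 = 0.037037, Q = 3/27 = 0.111111.
d = −0.5·ln(0.814815) − 0.25·ln(0.777778) = −0.5·(-0.204794) − 0.25·(-0.251314) = 0.1652.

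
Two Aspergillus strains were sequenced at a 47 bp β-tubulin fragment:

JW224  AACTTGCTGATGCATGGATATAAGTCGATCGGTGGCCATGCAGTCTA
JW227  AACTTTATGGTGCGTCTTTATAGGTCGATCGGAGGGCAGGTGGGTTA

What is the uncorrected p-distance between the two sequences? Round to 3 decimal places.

0.319

The sequences differ at positions 6 (G/T), 7 (C/A), 10 (A/G), 14 (A/G), 16 (G/C), 17 (G/T), 18 (A/T), 23 (A/G), 33 (T/A), 36 (C/G), 39 (T/G), 41 (C/T), 42 (A/G), 44 (T/G), 45 (C/T).
There are 15 differences over 47 sites, so p = 15/47 = 0.319.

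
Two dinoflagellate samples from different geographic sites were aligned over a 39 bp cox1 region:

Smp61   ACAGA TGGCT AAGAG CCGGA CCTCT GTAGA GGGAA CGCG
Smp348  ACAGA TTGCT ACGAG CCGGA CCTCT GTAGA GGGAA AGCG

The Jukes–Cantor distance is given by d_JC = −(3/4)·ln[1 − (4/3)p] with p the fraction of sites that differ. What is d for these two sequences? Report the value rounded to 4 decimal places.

Mismatches occur at site 7 (G/T), site 12 (A/C), site 36 (C/A).
p = 3/39 = 0.076923.
d = −0.75 · ln(1 − (4/3)·0.076923) = −0.75 · ln(0.897436) = −0.75 · (-0.108213) = 0.0812.

0.0812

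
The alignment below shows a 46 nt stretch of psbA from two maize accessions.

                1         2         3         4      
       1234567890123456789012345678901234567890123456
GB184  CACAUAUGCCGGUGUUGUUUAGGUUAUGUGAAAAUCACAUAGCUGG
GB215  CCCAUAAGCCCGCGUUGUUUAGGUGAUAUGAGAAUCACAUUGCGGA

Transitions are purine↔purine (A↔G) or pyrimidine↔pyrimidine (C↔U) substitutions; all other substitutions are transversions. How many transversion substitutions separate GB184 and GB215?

6

Differing sites — 2:A/C (Tv); 7:U/A (Tv); 11:G/C (Tv); 13:U/C (Ti); 25:U/G (Tv); 28:G/A (Ti); 32:A/G (Ti); 41:A/U (Tv); 44:U/G (Tv); 46:G/A (Ti).
Of the 10 differences, 4 transitions and 6 transversions, so the answer is 6.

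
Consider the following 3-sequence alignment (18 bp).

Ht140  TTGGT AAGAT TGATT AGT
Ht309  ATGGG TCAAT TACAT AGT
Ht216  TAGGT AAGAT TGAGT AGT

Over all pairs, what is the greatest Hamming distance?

9

Pairwise Hamming distances:
  Ht140 vs Ht309: 8
  Ht140 vs Ht216: 2
  Ht309 vs Ht216: 9
The largest is 9, between Ht309 and Ht216.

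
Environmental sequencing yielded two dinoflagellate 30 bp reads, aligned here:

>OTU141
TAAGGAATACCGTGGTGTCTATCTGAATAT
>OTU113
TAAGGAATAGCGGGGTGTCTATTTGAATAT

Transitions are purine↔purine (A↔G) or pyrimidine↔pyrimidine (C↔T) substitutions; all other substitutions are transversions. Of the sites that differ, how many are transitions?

1

Differing sites — 10:C/G (Tv); 13:T/G (Tv); 23:C/T (Ti).
Of the 3 differences, 1 transition and 2 transversions, so the answer is 1.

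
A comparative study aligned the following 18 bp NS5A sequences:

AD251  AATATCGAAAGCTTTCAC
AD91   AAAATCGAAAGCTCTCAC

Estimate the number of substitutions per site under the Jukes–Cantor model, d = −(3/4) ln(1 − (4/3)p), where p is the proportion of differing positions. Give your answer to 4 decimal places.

The sequences differ at positions 3 (T/A), 14 (T/C).
p = 2/18 = 0.111111.
d = −0.75 · ln(1 − (4/3)·0.111111) = −0.75 · ln(0.851852) = −0.75 · (-0.160342) = 0.1203.

0.1203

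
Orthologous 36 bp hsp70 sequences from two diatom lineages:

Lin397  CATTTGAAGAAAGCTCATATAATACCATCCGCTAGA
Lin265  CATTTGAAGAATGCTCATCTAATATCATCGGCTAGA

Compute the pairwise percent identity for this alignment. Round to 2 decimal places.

88.89%

The sequences differ at positions 12 (A/T), 19 (A/C), 25 (C/T), 30 (C/G).
32 of the 36 sites match, so the percent identity is 32/36 × 100 = 88.89%.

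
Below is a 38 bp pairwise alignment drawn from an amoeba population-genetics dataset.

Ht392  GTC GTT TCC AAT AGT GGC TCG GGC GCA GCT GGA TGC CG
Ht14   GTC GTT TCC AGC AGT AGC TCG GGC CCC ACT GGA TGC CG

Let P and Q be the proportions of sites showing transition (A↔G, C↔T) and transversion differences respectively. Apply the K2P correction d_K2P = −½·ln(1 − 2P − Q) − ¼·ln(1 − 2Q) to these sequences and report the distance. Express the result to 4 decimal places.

0.1805

Mismatches occur at site 11 (A→G, transition), site 12 (T→C, transition), site 16 (G→A, transition), site 25 (G→C, transversion), site 27 (A→C, transversion), site 28 (G→A, transition).
Of the 6 differences, 4 transitions and 2 transversions over 38 sites: P = 4/38 = 0.105263, Q = 2/38 = 0.052632.
d = −0.5·ln(0.736842) − 0.25·ln(0.894736) = −0.5·(-0.305382) − 0.25·(-0.111227) = 0.1805.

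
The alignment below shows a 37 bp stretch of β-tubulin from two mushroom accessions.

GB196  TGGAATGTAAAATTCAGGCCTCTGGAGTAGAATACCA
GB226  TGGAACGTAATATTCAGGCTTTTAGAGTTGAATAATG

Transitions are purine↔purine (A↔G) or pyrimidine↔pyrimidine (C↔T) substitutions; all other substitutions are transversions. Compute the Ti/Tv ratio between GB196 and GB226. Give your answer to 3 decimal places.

2.000

Mismatches occur at site 6 (T↔C, transition), site 11 (A↔T, transversion), site 20 (C↔T, transition), site 22 (C↔T, transition), site 24 (G↔A, transition), site 29 (A↔T, transversion), site 35 (C↔A, transversion), site 36 (C↔T, transition), site 37 (A↔G, transition).
Of the 9 differences, 6 transitions and 3 transversions, so Ti/Tv = 6/3 = 2.000.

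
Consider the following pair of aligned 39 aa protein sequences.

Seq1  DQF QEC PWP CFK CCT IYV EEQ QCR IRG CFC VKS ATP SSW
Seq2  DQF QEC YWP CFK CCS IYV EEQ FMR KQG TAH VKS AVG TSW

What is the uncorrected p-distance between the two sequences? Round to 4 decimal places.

0.3077

Mismatches occur at site 7 (P→Y), site 15 (T→S), site 22 (Q→F), site 23 (C→M), site 25 (I→K), site 26 (R→Q), site 28 (C→T), site 29 (F→A), site 30 (C→H), site 35 (T→V), site 36 (P→G), site 37 (S→T).
There are 12 differences over 39 sites, so p = 12/39 = 0.3077.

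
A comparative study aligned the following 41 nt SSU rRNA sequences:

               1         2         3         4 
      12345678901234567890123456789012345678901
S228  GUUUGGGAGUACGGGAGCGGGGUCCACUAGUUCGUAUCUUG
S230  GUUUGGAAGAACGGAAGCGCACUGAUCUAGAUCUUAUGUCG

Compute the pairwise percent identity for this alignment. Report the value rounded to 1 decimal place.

68.3%

Differing sites — 7:G/A; 10:U/A; 15:G/A; 20:G/C; 21:G/A; 22:G/C; 24:C/G; 25:C/A; 26:A/U; 31:U/A; 34:G/U; 38:C/G; 40:U/C.
28 of the 41 sites match, so the percent identity is 28/41 × 100 = 68.3%.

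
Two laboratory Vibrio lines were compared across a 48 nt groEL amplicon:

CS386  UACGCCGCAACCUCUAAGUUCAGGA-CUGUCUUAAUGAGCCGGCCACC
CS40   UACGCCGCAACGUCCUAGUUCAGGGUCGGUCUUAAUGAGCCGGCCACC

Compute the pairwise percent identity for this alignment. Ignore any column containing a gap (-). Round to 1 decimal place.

89.4%

Excluding the 1 gap column leaves 47 comparable sites.
The sequences differ at positions 12 (C/G), 15 (U/C), 16 (A/U), 25 (A/G), 28 (U/G).
42 of the 47 comparable sites match, so the percent identity is 42/47 × 100 = 89.4%.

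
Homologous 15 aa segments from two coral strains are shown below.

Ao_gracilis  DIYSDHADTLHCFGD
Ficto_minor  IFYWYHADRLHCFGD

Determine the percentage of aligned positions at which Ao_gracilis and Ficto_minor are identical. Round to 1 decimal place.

Differing sites — 1:D/I; 2:I/F; 4:S/W; 5:D/Y; 9:T/R.
10 of the 15 sites match, so the percent identity is 10/15 × 100 = 66.7%.

66.7%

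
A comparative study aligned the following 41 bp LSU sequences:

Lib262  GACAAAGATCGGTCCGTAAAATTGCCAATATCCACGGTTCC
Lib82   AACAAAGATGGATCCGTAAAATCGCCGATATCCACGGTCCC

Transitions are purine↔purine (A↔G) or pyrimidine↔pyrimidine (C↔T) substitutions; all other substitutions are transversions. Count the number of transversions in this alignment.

Mismatches occur at site 1 (G→A, transition), site 10 (C→G, transversion), site 12 (G→A, transition), site 23 (T→C, transition), site 27 (A→G, transition), site 39 (T→C, transition).
Of the 6 differences, 5 transitions and 1 transversion, so the answer is 1.

1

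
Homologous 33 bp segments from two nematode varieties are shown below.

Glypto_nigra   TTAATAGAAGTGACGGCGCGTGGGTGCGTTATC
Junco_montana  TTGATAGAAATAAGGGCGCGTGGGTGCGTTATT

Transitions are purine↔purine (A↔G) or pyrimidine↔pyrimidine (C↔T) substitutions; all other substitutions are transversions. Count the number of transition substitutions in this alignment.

4

Differing sites — 3:A/G (Ti); 10:G/A (Ti); 12:G/A (Ti); 14:C/G (Tv); 33:C/T (Ti).
Of the 5 differences, 4 transitions and 1 transversion, so the answer is 4.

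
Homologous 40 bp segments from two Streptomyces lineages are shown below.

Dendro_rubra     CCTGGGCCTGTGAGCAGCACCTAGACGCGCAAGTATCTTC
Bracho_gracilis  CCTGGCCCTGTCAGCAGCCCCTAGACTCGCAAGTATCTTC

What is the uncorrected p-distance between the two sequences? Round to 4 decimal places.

0.1000

Differing sites — 6:G/C; 12:G/C; 19:A/C; 27:G/T.
There are 4 differences over 40 sites, so p = 4/40 = 0.1000.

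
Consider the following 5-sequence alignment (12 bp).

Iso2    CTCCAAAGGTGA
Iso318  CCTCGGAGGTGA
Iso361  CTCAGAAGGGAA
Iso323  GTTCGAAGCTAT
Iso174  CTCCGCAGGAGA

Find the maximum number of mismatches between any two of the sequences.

7

Pairwise Hamming distances:
  Iso2 vs Iso318: 4
  Iso2 vs Iso361: 4
  Iso2 vs Iso323: 6
  Iso2 vs Iso174: 3
  Iso318 vs Iso361: 6
  Iso318 vs Iso323: 6
  Iso318 vs Iso174: 4
  Iso361 vs Iso323: 6
  Iso361 vs Iso174: 4
  Iso323 vs Iso174: 7
The largest is 7, between Iso323 and Iso174.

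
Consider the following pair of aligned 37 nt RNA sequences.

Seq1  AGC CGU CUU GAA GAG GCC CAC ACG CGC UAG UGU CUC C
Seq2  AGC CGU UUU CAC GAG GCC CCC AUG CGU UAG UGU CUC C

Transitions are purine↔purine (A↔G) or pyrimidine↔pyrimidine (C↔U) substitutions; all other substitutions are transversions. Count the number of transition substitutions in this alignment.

3

Mismatches occur at site 7 (C↔U, transition), site 10 (G↔C, transversion), site 12 (A↔C, transversion), site 20 (A↔C, transversion), site 23 (C↔U, transition), site 27 (C↔U, transition).
Of the 6 differences, 3 transitions and 3 transversions, so the answer is 3.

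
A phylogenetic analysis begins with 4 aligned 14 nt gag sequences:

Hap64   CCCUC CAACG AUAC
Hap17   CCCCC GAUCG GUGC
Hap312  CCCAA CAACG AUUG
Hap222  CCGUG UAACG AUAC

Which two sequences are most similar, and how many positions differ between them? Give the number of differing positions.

Pairwise Hamming distances:
  Hap64 vs Hap17: 5
  Hap64 vs Hap312: 4
  Hap64 vs Hap222: 3
  Hap17 vs Hap312: 7
  Hap17 vs Hap222: 7
  Hap312 vs Hap222: 6
The smallest is 3, between Hap64 and Hap222.

3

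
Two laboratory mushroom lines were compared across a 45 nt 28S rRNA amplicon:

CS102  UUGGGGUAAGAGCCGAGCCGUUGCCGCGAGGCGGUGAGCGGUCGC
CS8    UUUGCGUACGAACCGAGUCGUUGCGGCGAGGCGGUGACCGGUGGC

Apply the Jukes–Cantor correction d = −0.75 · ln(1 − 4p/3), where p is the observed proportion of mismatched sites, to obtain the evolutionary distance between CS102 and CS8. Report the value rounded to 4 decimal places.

Differing sites — 3:G/U; 5:G/C; 9:A/C; 12:G/A; 18:C/U; 25:C/G; 38:G/C; 43:C/G.
p = 8/45 = 0.177778.
d = −0.75 · ln(1 − (4/3)·0.177778) = −0.75 · ln(0.762963) = −0.75 · (-0.270546) = 0.2029.

0.2029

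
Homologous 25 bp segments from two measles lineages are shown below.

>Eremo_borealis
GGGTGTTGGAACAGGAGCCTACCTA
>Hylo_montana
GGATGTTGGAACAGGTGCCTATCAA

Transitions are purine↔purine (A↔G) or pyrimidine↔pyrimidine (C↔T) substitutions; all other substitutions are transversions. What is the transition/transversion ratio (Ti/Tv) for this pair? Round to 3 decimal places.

1.000

Mismatches occur at site 3 (G→A, transition), site 16 (A→T, transversion), site 22 (C→T, transition), site 24 (T→A, transversion).
Of the 4 differences, 2 transitions and 2 transversions, so Ti/Tv = 2/2 = 1.000.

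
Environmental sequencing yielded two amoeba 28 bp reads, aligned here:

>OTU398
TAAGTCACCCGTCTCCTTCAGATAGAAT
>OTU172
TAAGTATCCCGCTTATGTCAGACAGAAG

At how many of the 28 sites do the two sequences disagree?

9

Differing sites — 6:C/A; 7:A/T; 12:T/C; 13:C/T; 15:C/A; 16:C/T; 17:T/G; 23:T/C; 28:T/G.
That gives 9 mismatches out of 28 aligned sites, so the Hamming distance is 9.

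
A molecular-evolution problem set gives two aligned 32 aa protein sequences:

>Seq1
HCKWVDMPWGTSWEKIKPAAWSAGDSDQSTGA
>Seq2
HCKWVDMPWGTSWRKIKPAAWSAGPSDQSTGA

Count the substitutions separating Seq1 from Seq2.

Mismatches occur at site 14 (E↔R), site 25 (D↔P).
That gives 2 mismatches out of 32 aligned sites, so the Hamming distance is 2.

2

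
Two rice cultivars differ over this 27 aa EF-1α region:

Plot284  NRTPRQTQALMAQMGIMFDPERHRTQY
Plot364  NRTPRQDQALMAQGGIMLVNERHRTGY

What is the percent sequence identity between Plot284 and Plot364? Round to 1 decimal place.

77.8%

The sequences differ at positions 7 (T/D), 14 (M/G), 18 (F/L), 19 (D/V), 20 (P/N), 26 (Q/G).
21 of the 27 sites match, so the percent identity is 21/27 × 100 = 77.8%.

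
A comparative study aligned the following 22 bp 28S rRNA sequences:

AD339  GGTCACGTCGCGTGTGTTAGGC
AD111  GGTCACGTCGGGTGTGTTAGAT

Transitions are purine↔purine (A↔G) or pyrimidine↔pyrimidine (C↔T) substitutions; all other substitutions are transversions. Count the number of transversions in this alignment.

Differing sites — 11:C/G (Tv); 21:G/A (Ti); 22:C/T (Ti).
Of the 3 differences, 2 transitions and 1 transversion, so the answer is 1.

1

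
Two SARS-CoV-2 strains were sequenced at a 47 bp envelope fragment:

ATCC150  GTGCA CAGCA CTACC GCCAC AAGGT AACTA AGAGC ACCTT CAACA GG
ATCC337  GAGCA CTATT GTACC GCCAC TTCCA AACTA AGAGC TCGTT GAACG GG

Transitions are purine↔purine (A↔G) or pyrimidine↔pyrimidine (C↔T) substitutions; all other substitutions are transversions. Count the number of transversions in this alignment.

Differing sites — 2:T/A (Tv); 7:A/T (Tv); 8:G/A (Ti); 9:C/T (Ti); 10:A/T (Tv); 11:C/G (Tv); 21:A/T (Tv); 22:A/T (Tv); 23:G/C (Tv); 24:G/C (Tv); 25:T/A (Tv); 36:A/T (Tv); 38:C/G (Tv); 41:C/G (Tv); 45:A/G (Ti).
Of the 15 differences, 3 transitions and 12 transversions, so the answer is 12.

12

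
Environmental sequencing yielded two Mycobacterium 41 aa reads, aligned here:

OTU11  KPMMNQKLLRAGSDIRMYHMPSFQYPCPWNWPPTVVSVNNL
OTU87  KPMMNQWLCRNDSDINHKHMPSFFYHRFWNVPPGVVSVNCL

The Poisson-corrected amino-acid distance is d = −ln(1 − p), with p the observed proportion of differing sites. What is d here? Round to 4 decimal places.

0.4177

Differing sites — 7:K/W; 9:L/C; 11:A/N; 12:G/D; 16:R/N; 17:M/H; 18:Y/K; 24:Q/F; 26:P/H; 27:C/R; 28:P/F; 31:W/V; 34:T/G; 40:N/C.
p = 14/41 = 0.341463.
d = −ln(1 − 0.341463) = −ln(0.658537) = 0.4177.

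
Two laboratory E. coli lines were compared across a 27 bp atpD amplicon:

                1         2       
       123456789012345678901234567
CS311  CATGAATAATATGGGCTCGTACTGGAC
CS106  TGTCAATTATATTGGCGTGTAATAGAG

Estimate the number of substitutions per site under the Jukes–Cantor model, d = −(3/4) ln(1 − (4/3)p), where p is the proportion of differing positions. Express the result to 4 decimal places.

0.5107

Mismatches occur at site 1 (C→T), site 2 (A→G), site 4 (G→C), site 8 (A→T), site 13 (G→T), site 17 (T→G), site 18 (C→T), site 22 (C→A), site 24 (G→A), site 27 (C→G).
p = 10/27 = 0.370370.
d = −0.75 · ln(1 − (4/3)·0.370370) = −0.75 · ln(0.506173) = −0.75 · (-0.680877) = 0.5107.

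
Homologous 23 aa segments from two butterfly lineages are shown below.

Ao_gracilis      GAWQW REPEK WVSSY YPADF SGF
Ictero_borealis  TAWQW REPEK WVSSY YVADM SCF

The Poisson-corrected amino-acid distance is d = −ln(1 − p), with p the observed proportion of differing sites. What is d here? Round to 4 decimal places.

The sequences differ at positions 1 (G/T), 17 (P/V), 20 (F/M), 22 (G/C).
p = 4/23 = 0.173913.
d = −ln(1 − 0.173913) = −ln(0.826087) = 0.1911.

0.1911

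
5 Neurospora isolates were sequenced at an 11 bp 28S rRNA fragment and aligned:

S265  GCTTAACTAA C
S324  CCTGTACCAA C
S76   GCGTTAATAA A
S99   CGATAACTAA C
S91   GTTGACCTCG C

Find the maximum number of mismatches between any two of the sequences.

Pairwise Hamming distances:
  S265 vs S324: 4
  S265 vs S76: 4
  S265 vs S99: 3
  S265 vs S91: 5
  S324 vs S76: 6
  S324 vs S99: 5
  S324 vs S91: 7
  S76 vs S99: 6
  S76 vs S91: 9
  S99 vs S91: 7
The largest is 9, between S76 and S91.

9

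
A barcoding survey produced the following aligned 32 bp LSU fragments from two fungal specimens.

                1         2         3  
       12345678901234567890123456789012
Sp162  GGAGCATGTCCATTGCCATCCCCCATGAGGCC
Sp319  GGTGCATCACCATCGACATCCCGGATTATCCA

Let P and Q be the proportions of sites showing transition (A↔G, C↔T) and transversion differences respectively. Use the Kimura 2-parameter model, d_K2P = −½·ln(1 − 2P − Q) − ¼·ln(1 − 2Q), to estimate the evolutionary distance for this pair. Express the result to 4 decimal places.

0.4802

Mismatches occur at site 3 (A/T, transversion), site 8 (G/C, transversion), site 9 (T/A, transversion), site 14 (T/C, transition), site 16 (C/A, transversion), site 23 (C/G, transversion), site 24 (C/G, transversion), site 27 (G/T, transversion), site 29 (G/T, transversion), site 30 (G/C, transversion), site 32 (C/A, transversion).
Of the 11 differences, 1 transition and 10 transversions over 32 sites: P = 1/32 = 0.031250, Q = 10/32 = 0.312500.
d = −0.5·ln(0.625000) − 0.25·ln(0.375000) = −0.5·(-0.470004) − 0.25·(-0.980829) = 0.4802.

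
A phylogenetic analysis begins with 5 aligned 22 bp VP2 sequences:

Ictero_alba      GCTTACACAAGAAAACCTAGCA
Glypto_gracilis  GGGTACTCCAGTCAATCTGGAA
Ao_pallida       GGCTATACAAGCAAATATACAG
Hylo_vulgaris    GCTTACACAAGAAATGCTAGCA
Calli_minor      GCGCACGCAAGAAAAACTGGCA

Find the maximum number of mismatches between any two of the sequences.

12

Pairwise Hamming distances:
  Ictero_alba vs Glypto_gracilis: 9
  Ictero_alba vs Ao_pallida: 9
  Ictero_alba vs Hylo_vulgaris: 2
  Ictero_alba vs Calli_minor: 5
  Glypto_gracilis vs Ao_pallida: 10
  Glypto_gracilis vs Hylo_vulgaris: 10
  Glypto_gracilis vs Calli_minor: 8
  Ao_pallida vs Hylo_vulgaris: 10
  Ao_pallida vs Calli_minor: 12
  Hylo_vulgaris vs Calli_minor: 6
The largest is 12, between Ao_pallida and Calli_minor.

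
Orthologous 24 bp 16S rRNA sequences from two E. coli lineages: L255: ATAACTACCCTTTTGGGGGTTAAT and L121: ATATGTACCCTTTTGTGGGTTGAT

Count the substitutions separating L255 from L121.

4

Differing sites — 4:A/T; 5:C/G; 16:G/T; 22:A/G.
That gives 4 mismatches out of 24 aligned sites, so the Hamming distance is 4.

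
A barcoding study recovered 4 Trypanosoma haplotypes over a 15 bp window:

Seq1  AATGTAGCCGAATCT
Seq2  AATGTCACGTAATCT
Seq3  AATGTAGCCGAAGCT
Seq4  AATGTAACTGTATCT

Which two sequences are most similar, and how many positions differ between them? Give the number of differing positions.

1

Pairwise Hamming distances:
  Seq1 vs Seq2: 4
  Seq1 vs Seq3: 1
  Seq1 vs Seq4: 3
  Seq2 vs Seq3: 5
  Seq2 vs Seq4: 4
  Seq3 vs Seq4: 4
The smallest is 1, between Seq1 and Seq3.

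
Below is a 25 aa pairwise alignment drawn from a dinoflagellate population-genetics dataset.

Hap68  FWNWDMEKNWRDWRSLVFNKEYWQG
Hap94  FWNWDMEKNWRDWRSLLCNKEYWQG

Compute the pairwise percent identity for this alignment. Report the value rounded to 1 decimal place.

The sequences differ at positions 17 (V/L), 18 (F/C).
23 of the 25 sites match, so the percent identity is 23/25 × 100 = 92.0%.

92.0%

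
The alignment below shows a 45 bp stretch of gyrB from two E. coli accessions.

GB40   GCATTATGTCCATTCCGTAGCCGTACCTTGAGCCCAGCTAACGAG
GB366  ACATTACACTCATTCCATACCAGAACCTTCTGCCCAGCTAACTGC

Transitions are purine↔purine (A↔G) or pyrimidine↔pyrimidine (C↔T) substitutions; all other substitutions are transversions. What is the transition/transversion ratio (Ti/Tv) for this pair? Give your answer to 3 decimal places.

1.000

Mismatches occur at site 1 (G↔A, transition), site 7 (T↔C, transition), site 8 (G↔A, transition), site 9 (T↔C, transition), site 10 (C↔T, transition), site 17 (G↔A, transition), site 20 (G↔C, transversion), site 22 (C↔A, transversion), site 24 (T↔A, transversion), site 30 (G↔C, transversion), site 31 (A↔T, transversion), site 43 (G↔T, transversion), site 44 (A↔G, transition), site 45 (G↔C, transversion).
Of the 14 differences, 7 transitions and 7 transversions, so Ti/Tv = 7/7 = 1.000.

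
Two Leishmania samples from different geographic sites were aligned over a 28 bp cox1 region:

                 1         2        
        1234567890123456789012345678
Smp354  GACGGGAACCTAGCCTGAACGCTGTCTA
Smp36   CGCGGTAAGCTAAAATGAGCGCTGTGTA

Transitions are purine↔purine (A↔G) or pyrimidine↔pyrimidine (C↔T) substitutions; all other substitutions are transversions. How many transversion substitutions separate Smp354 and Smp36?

6

The sequences differ at positions 1 (G/C, transversion), 2 (A/G, transition), 6 (G/T, transversion), 9 (C/G, transversion), 13 (G/A, transition), 14 (C/A, transversion), 15 (C/A, transversion), 19 (A/G, transition), 26 (C/G, transversion).
Of the 9 differences, 3 transitions and 6 transversions, so the answer is 6.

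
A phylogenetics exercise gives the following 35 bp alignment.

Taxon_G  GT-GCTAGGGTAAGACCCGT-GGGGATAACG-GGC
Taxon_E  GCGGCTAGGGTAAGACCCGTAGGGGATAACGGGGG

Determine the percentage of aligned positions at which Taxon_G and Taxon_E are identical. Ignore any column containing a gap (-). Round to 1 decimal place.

Excluding the 3 gap columns leaves 32 comparable sites.
Mismatches occur at site 2 (T→C), site 35 (C→G).
30 of the 32 comparable sites match, so the percent identity is 30/32 × 100 = 93.8%.

93.8%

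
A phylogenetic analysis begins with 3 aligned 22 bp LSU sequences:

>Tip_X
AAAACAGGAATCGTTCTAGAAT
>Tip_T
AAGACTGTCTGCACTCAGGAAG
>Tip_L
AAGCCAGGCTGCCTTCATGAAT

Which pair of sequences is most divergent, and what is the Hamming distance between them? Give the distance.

11

Pairwise Hamming distances:
  Tip_X vs Tip_T: 11
  Tip_X vs Tip_L: 8
  Tip_T vs Tip_L: 7
The largest is 11, between Tip_X and Tip_T.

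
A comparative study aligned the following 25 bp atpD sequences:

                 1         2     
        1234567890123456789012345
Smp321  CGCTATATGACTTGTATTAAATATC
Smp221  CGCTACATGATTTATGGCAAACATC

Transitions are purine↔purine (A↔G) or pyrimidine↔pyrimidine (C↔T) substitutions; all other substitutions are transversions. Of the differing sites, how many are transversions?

1

Mismatches occur at site 6 (T↔C, transition), site 11 (C↔T, transition), site 14 (G↔A, transition), site 16 (A↔G, transition), site 17 (T↔G, transversion), site 18 (T↔C, transition), site 22 (T↔C, transition).
Of the 7 differences, 6 transitions and 1 transversion, so the answer is 1.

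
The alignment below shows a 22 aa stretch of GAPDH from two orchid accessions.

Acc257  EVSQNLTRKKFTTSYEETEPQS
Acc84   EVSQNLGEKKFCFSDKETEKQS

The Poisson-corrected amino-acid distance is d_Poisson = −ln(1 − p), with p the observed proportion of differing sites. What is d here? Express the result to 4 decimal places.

Mismatches occur at site 7 (T/G), site 8 (R/E), site 12 (T/C), site 13 (T/F), site 15 (Y/D), site 16 (E/K), site 20 (P/K).
p = 7/22 = 0.318182.
d = −ln(1 − 0.318182) = −ln(0.681818) = 0.3830.

0.3830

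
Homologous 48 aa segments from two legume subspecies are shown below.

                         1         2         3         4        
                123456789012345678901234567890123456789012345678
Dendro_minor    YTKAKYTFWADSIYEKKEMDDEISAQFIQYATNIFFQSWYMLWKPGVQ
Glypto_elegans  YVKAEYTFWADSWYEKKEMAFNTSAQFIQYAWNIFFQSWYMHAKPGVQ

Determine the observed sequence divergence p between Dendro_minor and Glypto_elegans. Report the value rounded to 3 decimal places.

0.208

Differing sites — 2:T/V; 5:K/E; 13:I/W; 20:D/A; 21:D/F; 22:E/N; 23:I/T; 32:T/W; 42:L/H; 43:W/A.
There are 10 differences over 48 sites, so p = 10/48 = 0.208.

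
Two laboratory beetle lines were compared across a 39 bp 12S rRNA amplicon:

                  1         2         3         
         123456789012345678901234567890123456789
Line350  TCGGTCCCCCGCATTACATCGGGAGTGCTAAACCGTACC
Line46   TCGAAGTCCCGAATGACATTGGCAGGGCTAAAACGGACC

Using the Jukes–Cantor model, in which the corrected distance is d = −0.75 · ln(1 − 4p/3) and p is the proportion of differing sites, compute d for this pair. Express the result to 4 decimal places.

0.3538

Mismatches occur at site 4 (G↔A), site 5 (T↔A), site 6 (C↔G), site 7 (C↔T), site 12 (C↔A), site 15 (T↔G), site 20 (C↔T), site 23 (G↔C), site 26 (T↔G), site 33 (C↔A), site 36 (T↔G).
p = 11/39 = 0.282051.
d = −0.75 · ln(1 − (4/3)·0.282051) = −0.75 · ln(0.623932) = −0.75 · (-0.471714) = 0.3538.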